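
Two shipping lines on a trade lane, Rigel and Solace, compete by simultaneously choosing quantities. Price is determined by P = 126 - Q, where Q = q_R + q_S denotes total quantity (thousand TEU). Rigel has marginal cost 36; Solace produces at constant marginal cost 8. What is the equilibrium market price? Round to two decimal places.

Rigel's profit: π_R = (126 - Q)q_R - (36q_R). Setting ∂π_R/∂q_R = 0: 90 - 2q_R - (q_S) = 0.
Solace's profit: π_S = (126 - Q)q_S - (8q_S). Setting ∂π_S/∂q_S = 0: 118 - 2q_S - (q_R) = 0.
Best responses: q_R = (90 - q_S)/2, q_S = (118 - q_R)/2.
Solving the pair: q_R = 62/3, q_S = 146/3.
Total output Q = 208/3, so price P = 126 - 208/3 = 170/3.

56.67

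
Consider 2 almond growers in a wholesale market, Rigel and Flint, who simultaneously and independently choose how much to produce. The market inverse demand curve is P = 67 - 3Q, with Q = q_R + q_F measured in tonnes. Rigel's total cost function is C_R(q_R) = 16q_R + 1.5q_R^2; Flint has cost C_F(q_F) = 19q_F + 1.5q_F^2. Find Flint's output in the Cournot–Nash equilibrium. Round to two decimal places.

Rigel's profit: π_R = (67 - 3Q)q_R - (16q_R + (3/2)q_R²). Setting ∂π_R/∂q_R = 0: 51 - 9q_R - 3(q_F) = 0.
Flint's profit: π_F = (67 - 3Q)q_F - (19q_F + (3/2)q_F²). Setting ∂π_F/∂q_F = 0: 48 - 9q_F - 3(q_R) = 0.
Rearranging gives the reaction functions q_R = (51 - 3q_F)/9 and q_F = (48 - 3q_R)/9.
Solving the pair: q_R = 35/8, q_F = 31/8.

3.88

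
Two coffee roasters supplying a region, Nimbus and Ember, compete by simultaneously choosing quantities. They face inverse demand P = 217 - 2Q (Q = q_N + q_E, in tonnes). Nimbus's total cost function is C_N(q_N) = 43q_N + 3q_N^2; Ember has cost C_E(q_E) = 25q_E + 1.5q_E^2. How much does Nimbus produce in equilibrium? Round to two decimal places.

12.64

Nimbus's profit: π_N = (217 - 2Q)q_N - (43q_N + 3q_N²). Setting ∂π_N/∂q_N = 0: 174 - 10q_N - 2(q_E) = 0.
Ember's profit: π_E = (217 - 2Q)q_E - (25q_E + (3/2)q_E²). Setting ∂π_E/∂q_E = 0: 192 - 7q_E - 2(q_N) = 0.
Rearranging gives the reaction functions q_N = (174 - 2q_E)/10 and q_E = (192 - 2q_N)/7.
Solving the pair: q_N = 139/11, q_E = 262/11.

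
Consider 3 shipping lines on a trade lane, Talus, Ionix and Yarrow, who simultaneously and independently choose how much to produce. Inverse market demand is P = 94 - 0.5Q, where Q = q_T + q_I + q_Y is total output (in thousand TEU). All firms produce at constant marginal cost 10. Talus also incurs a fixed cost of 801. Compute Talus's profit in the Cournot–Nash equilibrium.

81

Each firm earns π_i = (94 - 0.5Q)q_i - 10q_i.
First-order condition (treating rivals' output as given): 84 - q_i - (1/2)·Σ_{j≠i} q_j = 0.
With identical firms every q_j equals q_i, so Σ_{j≠i} q_j = 2q_i and 84 = 2q_i, giving q_i = 42.
Price P = 94 - (1/2)·126 = 31.
Talus's profit: (31 - 10)·42 - 801 = 81.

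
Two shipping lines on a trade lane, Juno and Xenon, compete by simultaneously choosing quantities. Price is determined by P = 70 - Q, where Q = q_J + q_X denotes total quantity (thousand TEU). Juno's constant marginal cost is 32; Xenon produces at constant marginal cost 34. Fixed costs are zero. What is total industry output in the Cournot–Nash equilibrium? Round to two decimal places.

Juno's profit: π_J = (70 - Q)q_J - (32q_J). Setting ∂π_J/∂q_J = 0: 38 - 2q_J - (q_X) = 0.
Xenon's first-order condition: 36 - 2q_X - (q_J) = 0.
Best responses: q_J = (38 - q_X)/2, q_X = (36 - q_J)/2.
Substituting one into the other gives q_J = 40/3 and q_X = 34/3.
Total output Q = 40/3 + 34/3 = 74/3.

24.67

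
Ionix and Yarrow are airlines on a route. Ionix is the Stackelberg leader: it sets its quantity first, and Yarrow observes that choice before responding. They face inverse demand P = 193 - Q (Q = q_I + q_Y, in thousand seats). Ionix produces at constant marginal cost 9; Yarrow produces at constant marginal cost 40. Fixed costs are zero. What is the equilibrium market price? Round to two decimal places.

Solve by backward induction. Given q_I, the follower Yarrow maximises π_Y = (193 - q_I - q_Y)q_Y - 40q_Y.
Setting the follower's marginal profit to zero, 153 - q_I - 2q_Y = 0, i.e. q_Y = (153 - q_I)/2.
The leader anticipates this reaction. Substituting into P = 193 - Q gives P = 233/2 - (1/2)q_I, so π_I = (233/2 - (1/2)q_I)q_I - 9q_I.
The leader's first-order condition 215/2 - q_I = 0 yields q_I = 215/2.
Then q_Y = (153 - 215/2)/2 = 91/4.
Total output Q = 521/4, so price P = 193 - 521/4 = 251/4.

62.75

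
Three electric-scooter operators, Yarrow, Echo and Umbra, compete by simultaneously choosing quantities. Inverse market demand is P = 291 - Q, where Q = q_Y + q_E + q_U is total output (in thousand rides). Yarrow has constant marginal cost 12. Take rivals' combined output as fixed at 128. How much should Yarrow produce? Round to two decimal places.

75.50

With rivals' combined output fixed at 128, Yarrow's profit is π_Y = (291 - 128 - q_Y)q_Y - (12q_Y) = (163 - q_Y)q_Y - (12q_Y).
∂π_Y/∂q_Y = 151 - 2q_Y = 0, so q_Y = 151/2.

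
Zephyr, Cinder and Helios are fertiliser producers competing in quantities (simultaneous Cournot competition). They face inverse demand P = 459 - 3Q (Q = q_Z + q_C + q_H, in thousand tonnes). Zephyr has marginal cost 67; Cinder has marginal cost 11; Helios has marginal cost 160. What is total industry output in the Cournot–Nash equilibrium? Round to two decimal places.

94.92

Zephyr's profit: π_Z = (459 - 3Q)q_Z - (67q_Z). Setting ∂π_Z/∂q_Z = 0: 392 - 6q_Z - 3(q_C + q_H) = 0.
Cinder's profit: π_C = (459 - 3Q)q_C - (11q_C). Setting ∂π_C/∂q_C = 0: 448 - 6q_C - 3(q_Z + q_H) = 0.
Helios's first-order condition: 299 - 6q_H - 3(q_Z + q_C) = 0.
Adding the 3 first-order conditions: 1139 − 12Q = 0, so Q = 1139/12.
Back-substituting: q_Z = (392 − 1139/4)/3 = 143/4, q_C = (448 − 1139/4)/3 = 653/12, q_H = (299 − 1139/4)/3 = 19/4.
Total output Q = 143/4 + 653/12 + 19/4 = 1139/12.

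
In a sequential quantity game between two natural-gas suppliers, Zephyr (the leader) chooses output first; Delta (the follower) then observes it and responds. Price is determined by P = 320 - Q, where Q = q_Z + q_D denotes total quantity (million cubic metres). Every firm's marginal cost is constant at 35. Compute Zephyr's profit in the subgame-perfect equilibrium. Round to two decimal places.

Solve by backward induction. Given q_Z, the follower Delta maximises π_D = (320 - q_Z - q_D)q_D - 35q_D.
∂π_D/∂q_D = 285 - q_Z - 2q_D = 0 gives the reaction function q_D = (285 - q_Z)/2.
The leader anticipates this reaction. Substituting into P = 320 - Q gives P = 355/2 - (1/2)q_Z, so π_Z = (355/2 - (1/2)q_Z)q_Z - 35q_Z.
The leader's first-order condition 285/2 - q_Z = 0 yields q_Z = 285/2.
Then q_D = (285 - 285/2)/2 = 285/4.
Price P = 320 - 855/4 = 425/4.
Zephyr's profit: (425/4 - 35)·(285/2) = 10153.1250.

10153.13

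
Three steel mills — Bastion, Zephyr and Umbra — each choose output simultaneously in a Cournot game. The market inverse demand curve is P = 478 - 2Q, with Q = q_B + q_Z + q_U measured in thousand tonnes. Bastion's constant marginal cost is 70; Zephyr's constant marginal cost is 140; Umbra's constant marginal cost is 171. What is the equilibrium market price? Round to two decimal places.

Bastion's profit: π_B = (478 - 2Q)q_B - (70q_B). Setting ∂π_B/∂q_B = 0: 408 - 4q_B - 2(q_Z + q_U) = 0.
Zephyr's profit: π_Z = (478 - 2Q)q_Z - (140q_Z). Setting ∂π_Z/∂q_Z = 0: 338 - 4q_Z - 2(q_B + q_U) = 0.
Umbra's profit: π_U = (478 - 2Q)q_U - (171q_U). Setting ∂π_U/∂q_U = 0: 307 - 4q_U - 2(q_B + q_Z) = 0.
Adding the 3 first-order conditions: 1053 − 8Q = 0, so Q = 1053/8.
Back-substituting: q_B = (408 − 1053/4)/2 = 579/8, q_Z = (338 − 1053/4)/2 = 299/8, q_U = (307 − 1053/4)/2 = 175/8.
Total output Q = 1053/8, so price P = 478 - 2·(1053/8) = 859/4.

214.75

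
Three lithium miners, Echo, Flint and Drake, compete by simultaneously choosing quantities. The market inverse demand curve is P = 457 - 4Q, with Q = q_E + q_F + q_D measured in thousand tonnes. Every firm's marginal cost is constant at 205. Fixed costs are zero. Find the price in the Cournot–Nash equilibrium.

A representative firm's profit is π_i = q_i(457 - 4Q) - 205q_i.
First-order condition (treating rivals' output as given): 252 - 8q_i - 4·Σ_{j≠i} q_j = 0.
By symmetry each firm produces the same amount; substituting Σ_{j≠i} q_j = 2q_i yields q_i = 252/16 = 63/4.
Total output Q = 189/4, so price P = 457 - 4·(189/4) = 268.

268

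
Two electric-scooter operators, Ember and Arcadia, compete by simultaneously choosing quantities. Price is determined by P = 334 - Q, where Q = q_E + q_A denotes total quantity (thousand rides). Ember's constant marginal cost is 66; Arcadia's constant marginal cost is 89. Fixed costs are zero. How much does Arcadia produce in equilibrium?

Ember's profit: π_E = (334 - Q)q_E - (66q_E). Setting ∂π_E/∂q_E = 0: 268 - 2q_E - (q_A) = 0.
Arcadia's profit: π_A = (334 - Q)q_A - (89q_A). Setting ∂π_A/∂q_A = 0: 245 - 2q_A - (q_E) = 0.
Best responses: q_E = (268 - q_A)/2, q_A = (245 - q_E)/2.
Substituting one into the other gives q_E = 97 and q_A = 74.

74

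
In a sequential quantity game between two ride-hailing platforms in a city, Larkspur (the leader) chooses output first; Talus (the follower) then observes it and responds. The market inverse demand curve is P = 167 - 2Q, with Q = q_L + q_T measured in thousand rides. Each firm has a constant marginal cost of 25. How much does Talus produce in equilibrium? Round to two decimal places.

Solve by backward induction. Given q_L, the follower Talus maximises π_T = (167 - 2q_L - 2q_T)q_T - 25q_T.
Setting the follower's marginal profit to zero, 142 - 2q_L - 4q_T = 0, i.e. q_T = (142 - 2q_L)/4.
The leader anticipates this reaction. Substituting into P = 167 - 2Q gives P = 96 - q_L, so π_L = (96 - q_L)q_L - 25q_L.
Maximising: ∂π_L/∂q_L = 71 - 2q_L = 0, giving q_L = 71/2.
Then q_T = (142 - 2·(71/2))/4 = 71/4.

17.75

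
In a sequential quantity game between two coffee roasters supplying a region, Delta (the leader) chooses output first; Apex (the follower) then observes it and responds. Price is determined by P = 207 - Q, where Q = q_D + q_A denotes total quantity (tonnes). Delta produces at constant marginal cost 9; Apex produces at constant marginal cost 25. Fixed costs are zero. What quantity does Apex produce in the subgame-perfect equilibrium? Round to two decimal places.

Solve by backward induction. Given q_D, the follower Apex maximises π_A = (207 - q_D - q_A)q_A - 25q_A.
Follower FOC: 182 - q_D - 2q_A = 0, so q_A(q_D) = (182 - q_D)/2.
Delta substitutes q_A(q_D) into its own profit: π_D = q_D(207 - q_D - (182 - q_D)/2) - 9q_D = (116 - (1/2)q_D)q_D - 9q_D.
The leader's first-order condition 107 - q_D = 0 yields q_D = 107.
Then q_A = (182 - 107)/2 = 75/2.

37.50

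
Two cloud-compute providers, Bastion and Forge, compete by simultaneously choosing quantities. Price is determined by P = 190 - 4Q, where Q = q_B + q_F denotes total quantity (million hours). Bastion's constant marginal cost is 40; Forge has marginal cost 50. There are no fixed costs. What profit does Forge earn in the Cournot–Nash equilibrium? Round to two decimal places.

Bastion's profit: π_B = (190 - 4Q)q_B - (40q_B). Setting ∂π_B/∂q_B = 0: 150 - 8q_B - 4(q_F) = 0.
Forge's profit: π_F = (190 - 4Q)q_F - (50q_F). Setting ∂π_F/∂q_F = 0: 140 - 8q_F - 4(q_B) = 0.
Rearranging gives the reaction functions q_B = (150 - 4q_F)/8 and q_F = (140 - 4q_B)/8.
Solving the pair: q_B = 40/3, q_F = 65/6.
Price P = 190 - 4·(145/6) = 280/3.
Forge's profit: (280/3 - 50)·(65/6) = 469.4444.

469.44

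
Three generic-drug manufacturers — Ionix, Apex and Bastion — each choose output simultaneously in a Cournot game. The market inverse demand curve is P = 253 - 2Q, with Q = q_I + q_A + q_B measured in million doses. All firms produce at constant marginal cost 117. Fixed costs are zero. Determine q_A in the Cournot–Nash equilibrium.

17

A representative firm's profit is π_i = q_i(253 - 2Q) - 117q_i.
Setting ∂π_i/∂q_i = 0 with rivals' quantities fixed: 136 - 4q_i - 2·Σ_{j≠i} q_j = 0.
With identical firms every q_j equals q_i, so Σ_{j≠i} q_j = 2q_i and 136 = 8q_i, giving q_i = 17.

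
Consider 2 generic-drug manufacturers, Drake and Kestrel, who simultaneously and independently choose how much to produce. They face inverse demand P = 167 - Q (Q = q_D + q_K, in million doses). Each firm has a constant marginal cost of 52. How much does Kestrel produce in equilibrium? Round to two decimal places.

38.33

A representative firm's profit is π_i = q_i(167 - Q) - 52q_i.
Setting ∂π_i/∂q_i = 0 with rivals' quantities fixed: 115 - 2q_i - q_j = 0.
By symmetry each firm produces the same amount; substituting q_j = q_i yields q_i = 115/3.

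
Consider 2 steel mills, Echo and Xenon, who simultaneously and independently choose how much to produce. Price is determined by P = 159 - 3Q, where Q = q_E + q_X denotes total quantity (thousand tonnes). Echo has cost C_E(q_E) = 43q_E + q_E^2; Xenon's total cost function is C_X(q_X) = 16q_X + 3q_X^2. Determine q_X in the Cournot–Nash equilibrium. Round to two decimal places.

9.15

Echo's profit: π_E = (159 - 3Q)q_E - (43q_E + q_E²). Setting ∂π_E/∂q_E = 0: 116 - 8q_E - 3(q_X) = 0.
Xenon's first-order condition: 143 - 12q_X - 3(q_E) = 0.
Rearranging gives the reaction functions q_E = (116 - 3q_X)/8 and q_X = (143 - 3q_E)/12.
Solving the pair: q_E = 321/29, q_X = 796/87.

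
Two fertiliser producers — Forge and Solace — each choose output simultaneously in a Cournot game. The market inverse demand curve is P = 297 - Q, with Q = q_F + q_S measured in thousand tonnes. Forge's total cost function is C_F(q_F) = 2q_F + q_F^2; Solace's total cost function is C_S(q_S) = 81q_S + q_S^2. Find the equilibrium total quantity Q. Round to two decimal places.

Forge's profit: π_F = (297 - Q)q_F - (2q_F + q_F²). Setting ∂π_F/∂q_F = 0: 295 - 4q_F - (q_S) = 0.
Solace's first-order condition: 216 - 4q_S - (q_F) = 0.
Rearranging gives the reaction functions q_F = (295 - q_S)/4 and q_S = (216 - q_F)/4.
Substituting one into the other gives q_F = 964/15 and q_S = 569/15.
Total output Q = 964/15 + 569/15 = 511/5.

102.20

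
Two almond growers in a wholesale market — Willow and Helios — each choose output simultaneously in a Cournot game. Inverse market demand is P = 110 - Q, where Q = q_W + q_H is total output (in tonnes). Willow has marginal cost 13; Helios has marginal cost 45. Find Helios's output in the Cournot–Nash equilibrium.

11

Willow's profit: π_W = (110 - Q)q_W - (13q_W). Setting ∂π_W/∂q_W = 0: 97 - 2q_W - (q_H) = 0.
Helios's profit: π_H = (110 - Q)q_H - (45q_H). Setting ∂π_H/∂q_H = 0: 65 - 2q_H - (q_W) = 0.
So q_W = (97 - q_H)/2 and q_H = (65 - q_W)/2.
Substituting one into the other gives q_W = 43 and q_H = 11.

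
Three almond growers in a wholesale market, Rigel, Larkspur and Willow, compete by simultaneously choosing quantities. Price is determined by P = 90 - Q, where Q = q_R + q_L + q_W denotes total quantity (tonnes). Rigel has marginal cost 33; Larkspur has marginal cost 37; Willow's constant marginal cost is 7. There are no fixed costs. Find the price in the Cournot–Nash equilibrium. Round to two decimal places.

Rigel's profit: π_R = (90 - Q)q_R - (33q_R). Setting ∂π_R/∂q_R = 0: 57 - 2q_R - (q_L + q_W) = 0.
Larkspur's first-order condition: 53 - 2q_L - (q_R + q_W) = 0.
Willow's first-order condition: 83 - 2q_W - (q_R + q_L) = 0.
Summing all 3 equations gives 193 − 4Q = 0, hence Q = 193/4.
Back-substituting: q_R = (57 − 193/4) = 35/4, q_L = (53 − 193/4) = 19/4, q_W = (83 − 193/4) = 139/4.
Total output Q = 193/4, so price P = 90 - 193/4 = 167/4.

41.75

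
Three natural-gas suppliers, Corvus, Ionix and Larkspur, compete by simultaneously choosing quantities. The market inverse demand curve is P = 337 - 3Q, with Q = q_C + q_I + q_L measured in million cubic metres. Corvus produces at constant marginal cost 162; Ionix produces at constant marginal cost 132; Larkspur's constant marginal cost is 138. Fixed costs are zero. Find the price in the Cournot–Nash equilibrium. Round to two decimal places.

Corvus's profit: π_C = (337 - 3Q)q_C - (162q_C). Setting ∂π_C/∂q_C = 0: 175 - 6q_C - 3(q_I + q_L) = 0.
Ionix's profit: π_I = (337 - 3Q)q_I - (132q_I). Setting ∂π_I/∂q_I = 0: 205 - 6q_I - 3(q_C + q_L) = 0.
Larkspur's profit: π_L = (337 - 3Q)q_L - (138q_L). Setting ∂π_L/∂q_L = 0: 199 - 6q_L - 3(q_C + q_I) = 0.
Summing all 3 equations gives 579 − 12Q = 0, hence Q = 193/4.
Back-substituting: q_C = (175 − 579/4)/3 = 121/12, q_I = (205 − 579/4)/3 = 241/12, q_L = (199 − 579/4)/3 = 217/12.
Total output Q = 193/4, so price P = 337 - 3·(193/4) = 769/4.

192.25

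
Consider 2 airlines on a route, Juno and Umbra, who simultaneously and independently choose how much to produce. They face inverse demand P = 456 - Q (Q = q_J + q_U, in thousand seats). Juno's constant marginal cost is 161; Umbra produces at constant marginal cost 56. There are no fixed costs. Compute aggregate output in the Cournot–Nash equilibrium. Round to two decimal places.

231.67

Juno's profit: π_J = (456 - Q)q_J - (161q_J). Setting ∂π_J/∂q_J = 0: 295 - 2q_J - (q_U) = 0.
Umbra's first-order condition: 400 - 2q_U - (q_J) = 0.
Rearranging gives the reaction functions q_J = (295 - q_U)/2 and q_U = (400 - q_J)/2.
Solving the pair: q_J = 190/3, q_U = 505/3.
Total output Q = 190/3 + 505/3 = 695/3.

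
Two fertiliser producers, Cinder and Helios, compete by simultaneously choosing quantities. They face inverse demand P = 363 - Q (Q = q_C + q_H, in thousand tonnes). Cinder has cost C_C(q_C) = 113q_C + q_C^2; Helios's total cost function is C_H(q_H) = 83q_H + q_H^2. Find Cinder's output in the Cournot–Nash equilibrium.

48

Cinder's profit: π_C = (363 - Q)q_C - (113q_C + q_C²). Setting ∂π_C/∂q_C = 0: 250 - 4q_C - (q_H) = 0.
Helios's profit: π_H = (363 - Q)q_H - (83q_H + q_H²). Setting ∂π_H/∂q_H = 0: 280 - 4q_H - (q_C) = 0.
Rearranging gives the reaction functions q_C = (250 - q_H)/4 and q_H = (280 - q_C)/4.
Solving the pair: q_C = 48, q_H = 58.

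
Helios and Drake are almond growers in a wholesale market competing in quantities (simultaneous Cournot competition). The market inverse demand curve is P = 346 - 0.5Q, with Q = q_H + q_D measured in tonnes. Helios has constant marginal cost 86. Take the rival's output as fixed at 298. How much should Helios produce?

With the rival's output fixed at 298, Helios's profit is π_H = (346 - (1/2)·298 - (1/2)q_H)q_H - (86q_H) = (197 - (1/2)q_H)q_H - (86q_H).
∂π_H/∂q_H = 111 - q_H = 0, so q_H = 111.

111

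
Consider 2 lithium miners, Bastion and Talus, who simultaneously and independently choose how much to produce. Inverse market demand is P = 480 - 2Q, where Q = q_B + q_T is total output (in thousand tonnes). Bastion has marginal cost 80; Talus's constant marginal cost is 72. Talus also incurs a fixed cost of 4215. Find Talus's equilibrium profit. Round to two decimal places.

5399.22

Bastion's profit: π_B = (480 - 2Q)q_B - (80q_B). Setting ∂π_B/∂q_B = 0: 400 - 4q_B - 2(q_T) = 0.
Talus's first-order condition: 408 - 4q_T - 2(q_B) = 0.
Best responses: q_B = (400 - 2q_T)/4, q_T = (408 - 2q_B)/4.
Solving the pair: q_B = 196/3, q_T = 208/3.
Price P = 480 - 2·(404/3) = 632/3.
Talus's profit: (632/3 - 72)·(208/3) - 4215 = 5399.2222.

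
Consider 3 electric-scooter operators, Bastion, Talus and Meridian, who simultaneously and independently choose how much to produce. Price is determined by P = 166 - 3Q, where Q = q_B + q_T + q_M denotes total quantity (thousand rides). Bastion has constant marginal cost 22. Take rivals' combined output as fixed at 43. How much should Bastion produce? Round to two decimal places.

With rivals' combined output fixed at 43, Bastion's profit is π_B = (166 - 3·43 - 3q_B)q_B - (22q_B) = (37 - 3q_B)q_B - (22q_B).
∂π_B/∂q_B = 15 - 6q_B = 0, so q_B = 5/2.

2.50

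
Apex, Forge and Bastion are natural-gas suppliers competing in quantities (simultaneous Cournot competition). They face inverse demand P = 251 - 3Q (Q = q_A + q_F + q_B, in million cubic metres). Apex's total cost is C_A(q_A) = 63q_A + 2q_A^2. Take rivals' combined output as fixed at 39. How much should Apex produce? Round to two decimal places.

With rivals' combined output fixed at 39, Apex's profit is π_A = (251 - 3·39 - 3q_A)q_A - (63q_A + 2q_A²) = (134 - 3q_A)q_A - (63q_A + 2q_A²).
∂π_A/∂q_A = 71 - 10q_A = 0, so q_A = 71/10.

7.10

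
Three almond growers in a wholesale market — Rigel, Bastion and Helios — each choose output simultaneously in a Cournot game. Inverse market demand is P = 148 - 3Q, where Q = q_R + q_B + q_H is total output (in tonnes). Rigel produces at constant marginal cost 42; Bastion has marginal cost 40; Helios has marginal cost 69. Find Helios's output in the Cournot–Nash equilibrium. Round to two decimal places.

1.92

Rigel's profit: π_R = (148 - 3Q)q_R - (42q_R). Setting ∂π_R/∂q_R = 0: 106 - 6q_R - 3(q_B + q_H) = 0.
Bastion's first-order condition: 108 - 6q_B - 3(q_R + q_H) = 0.
Helios's first-order condition: 79 - 6q_H - 3(q_R + q_B) = 0.
Adding the 3 conditions: 293 − 6Q − 6Q = 0, i.e. Q = 293/12.
Back-substituting: q_R = (106 − 293/4)/3 = 131/12, q_B = (108 − 293/4)/3 = 139/12, q_H = (79 − 293/4)/3 = 23/12.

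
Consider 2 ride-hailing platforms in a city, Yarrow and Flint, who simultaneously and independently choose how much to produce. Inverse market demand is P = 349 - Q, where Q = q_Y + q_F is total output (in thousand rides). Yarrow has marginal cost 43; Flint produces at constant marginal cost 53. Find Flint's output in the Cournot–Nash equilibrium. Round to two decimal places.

Yarrow's profit: π_Y = (349 - Q)q_Y - (43q_Y). Setting ∂π_Y/∂q_Y = 0: 306 - 2q_Y - (q_F) = 0.
Flint's profit: π_F = (349 - Q)q_F - (53q_F). Setting ∂π_F/∂q_F = 0: 296 - 2q_F - (q_Y) = 0.
Best responses: q_Y = (306 - q_F)/2, q_F = (296 - q_Y)/2.
Solving the pair: q_Y = 316/3, q_F = 286/3.

95.33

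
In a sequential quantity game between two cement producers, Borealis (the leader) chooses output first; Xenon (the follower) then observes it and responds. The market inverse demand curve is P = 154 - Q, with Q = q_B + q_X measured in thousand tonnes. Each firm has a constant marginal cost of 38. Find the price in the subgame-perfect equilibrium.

67

The follower Xenon best-responds to any q_B: π_X = (154 - Q)q_X - 38q_X.
∂π_X/∂q_X = 116 - q_B - 2q_X = 0 gives the reaction function q_X = (116 - q_B)/2.
The leader anticipates this reaction. Substituting into P = 154 - Q gives P = 96 - (1/2)q_B, so π_B = (96 - (1/2)q_B)q_B - 38q_B.
Leader FOC: 58 - q_B = 0, so q_B = 58.
Then q_X = (116 - 58)/2 = 29.
Total output Q = 87, so price P = 154 - 87 = 67.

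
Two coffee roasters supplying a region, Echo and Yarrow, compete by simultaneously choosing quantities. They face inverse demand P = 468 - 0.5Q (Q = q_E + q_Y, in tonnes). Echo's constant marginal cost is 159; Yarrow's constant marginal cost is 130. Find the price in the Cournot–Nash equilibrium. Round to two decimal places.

Echo's profit: π_E = (468 - 0.5Q)q_E - (159q_E). Setting ∂π_E/∂q_E = 0: 309 - q_E - (1/2)(q_Y) = 0.
Yarrow's first-order condition: 338 - q_Y - (1/2)(q_E) = 0.
Rearranging gives the reaction functions q_E = (309 - (1/2)q_Y) and q_Y = (338 - (1/2)q_E).
Substituting one into the other gives q_E = 560/3 and q_Y = 734/3.
Total output Q = 1294/3, so price P = 468 - (1/2)·(1294/3) = 757/3.

252.33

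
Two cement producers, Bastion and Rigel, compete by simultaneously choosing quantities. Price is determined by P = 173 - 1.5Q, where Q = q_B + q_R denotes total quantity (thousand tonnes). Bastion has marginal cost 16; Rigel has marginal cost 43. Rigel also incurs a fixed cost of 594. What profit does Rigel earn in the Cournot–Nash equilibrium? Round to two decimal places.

191.85

Bastion's profit: π_B = (173 - 1.5Q)q_B - (16q_B). Setting ∂π_B/∂q_B = 0: 157 - 3q_B - (3/2)(q_R) = 0.
Rigel's profit: π_R = (173 - 1.5Q)q_R - (43q_R). Setting ∂π_R/∂q_R = 0: 130 - 3q_R - (3/2)(q_B) = 0.
Best responses: q_B = (157 - (3/2)q_R)/3, q_R = (130 - (3/2)q_B)/3.
Solving the pair: q_B = 368/9, q_R = 206/9.
Price P = 173 - (3/2)·(574/9) = 232/3.
Rigel's profit: (232/3 - 43)·(206/9) - 594 = 191.8519.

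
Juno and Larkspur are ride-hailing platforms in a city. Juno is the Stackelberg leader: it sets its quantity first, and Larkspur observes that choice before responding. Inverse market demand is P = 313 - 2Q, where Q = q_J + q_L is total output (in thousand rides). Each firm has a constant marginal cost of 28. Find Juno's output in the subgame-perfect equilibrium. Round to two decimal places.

71.25

Solve by backward induction. Given q_J, the follower Larkspur maximises π_L = (313 - 2q_J - 2q_L)q_L - 28q_L.
Setting the follower's marginal profit to zero, 285 - 2q_J - 4q_L = 0, i.e. q_L = (285 - 2q_J)/4.
Juno substitutes q_L(q_J) into its own profit: π_J = q_J(313 - 2q_J - (285 - 2q_J)/2) - 28q_J = (341/2 - q_J)q_J - 28q_J.
Leader FOC: 285/2 - 2q_J = 0, so q_J = 285/4.
Then q_L = (285 - 2·(285/4))/4 = 285/8.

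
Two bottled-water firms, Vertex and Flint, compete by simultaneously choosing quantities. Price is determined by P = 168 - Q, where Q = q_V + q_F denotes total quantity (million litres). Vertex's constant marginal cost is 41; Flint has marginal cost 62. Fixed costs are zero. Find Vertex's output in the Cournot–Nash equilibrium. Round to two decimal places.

Vertex's profit: π_V = (168 - Q)q_V - (41q_V). Setting ∂π_V/∂q_V = 0: 127 - 2q_V - (q_F) = 0.
Flint's first-order condition: 106 - 2q_F - (q_V) = 0.
Rearranging gives the reaction functions q_V = (127 - q_F)/2 and q_F = (106 - q_V)/2.
Substituting one into the other gives q_V = 148/3 and q_F = 85/3.

49.33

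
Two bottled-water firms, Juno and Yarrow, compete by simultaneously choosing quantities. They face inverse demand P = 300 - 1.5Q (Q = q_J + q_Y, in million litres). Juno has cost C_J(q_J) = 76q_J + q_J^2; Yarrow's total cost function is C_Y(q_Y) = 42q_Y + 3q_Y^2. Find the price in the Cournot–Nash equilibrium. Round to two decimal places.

209.37

Juno's profit: π_J = (300 - 1.5Q)q_J - (76q_J + q_J²). Setting ∂π_J/∂q_J = 0: 224 - 5q_J - (3/2)(q_Y) = 0.
Yarrow's profit: π_Y = (300 - 1.5Q)q_Y - (42q_Y + 3q_Y²). Setting ∂π_Y/∂q_Y = 0: 258 - 9q_Y - (3/2)(q_J) = 0.
Best responses: q_J = (224 - (3/2)q_Y)/5, q_Y = (258 - (3/2)q_J)/9.
Solving the pair: q_J = 724/19, q_Y = 424/19.
Total output Q = 1148/19, so price P = 300 - (3/2)·(1148/19) = 209.3684.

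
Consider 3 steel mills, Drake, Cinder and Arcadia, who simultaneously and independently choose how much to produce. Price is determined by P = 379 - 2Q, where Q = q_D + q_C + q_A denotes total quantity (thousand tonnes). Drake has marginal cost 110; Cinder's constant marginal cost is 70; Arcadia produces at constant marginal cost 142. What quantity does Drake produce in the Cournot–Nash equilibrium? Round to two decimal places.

Drake's profit: π_D = (379 - 2Q)q_D - (110q_D). Setting ∂π_D/∂q_D = 0: 269 - 4q_D - 2(q_C + q_A) = 0.
Cinder's profit: π_C = (379 - 2Q)q_C - (70q_C). Setting ∂π_C/∂q_C = 0: 309 - 4q_C - 2(q_D + q_A) = 0.
Arcadia's first-order condition: 237 - 4q_A - 2(q_D + q_C) = 0.
Adding the 3 first-order conditions: 815 − 8Q = 0, so Q = 815/8.
Back-substituting: q_D = (269 − 815/4)/2 = 261/8, q_C = (309 − 815/4)/2 = 421/8, q_A = (237 − 815/4)/2 = 133/8.

32.63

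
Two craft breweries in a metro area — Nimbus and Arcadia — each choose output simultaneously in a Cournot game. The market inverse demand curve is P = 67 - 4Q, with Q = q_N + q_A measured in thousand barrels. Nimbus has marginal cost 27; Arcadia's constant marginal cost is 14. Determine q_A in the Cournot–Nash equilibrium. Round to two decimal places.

5.50

Nimbus's profit: π_N = (67 - 4Q)q_N - (27q_N). Setting ∂π_N/∂q_N = 0: 40 - 8q_N - 4(q_A) = 0.
Arcadia's first-order condition: 53 - 8q_A - 4(q_N) = 0.
Rearranging gives the reaction functions q_N = (40 - 4q_A)/8 and q_A = (53 - 4q_N)/8.
Solving the pair: q_N = 9/4, q_A = 11/2.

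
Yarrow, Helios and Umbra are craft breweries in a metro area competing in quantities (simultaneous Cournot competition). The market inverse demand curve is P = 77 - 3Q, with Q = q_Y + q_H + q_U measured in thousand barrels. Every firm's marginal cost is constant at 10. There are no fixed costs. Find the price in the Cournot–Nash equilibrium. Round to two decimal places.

26.75

A representative firm's profit is π_i = q_i(77 - 3Q) - 10q_i.
First-order condition (treating rivals' output as given): 67 - 6q_i - 3·Σ_{j≠i} q_j = 0.
By symmetry each firm produces the same amount; substituting Σ_{j≠i} q_j = 2q_i yields q_i = 67/12.
Total output Q = 67/4, so price P = 77 - 3·(67/4) = 107/4.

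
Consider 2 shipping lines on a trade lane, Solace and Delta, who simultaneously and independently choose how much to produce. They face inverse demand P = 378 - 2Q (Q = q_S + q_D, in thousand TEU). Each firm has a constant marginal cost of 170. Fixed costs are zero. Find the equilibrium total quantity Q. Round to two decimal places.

Each firm earns π_i = (378 - 2Q)q_i - 170q_i.
Setting ∂π_i/∂q_i = 0 with rivals' quantities fixed: 208 - 4q_i - 2q_j = 0.
With identical firms every q_j equals q_i, so q_j = q_i and 208 = 6q_i, giving q_i = 104/3.
Total output Q = 104/3 + 104/3 = 208/3.

69.33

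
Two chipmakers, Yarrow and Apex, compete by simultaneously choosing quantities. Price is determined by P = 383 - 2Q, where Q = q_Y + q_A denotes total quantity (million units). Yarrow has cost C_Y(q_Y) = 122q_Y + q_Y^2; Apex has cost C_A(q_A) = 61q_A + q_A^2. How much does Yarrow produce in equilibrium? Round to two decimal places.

28.81

Yarrow's profit: π_Y = (383 - 2Q)q_Y - (122q_Y + q_Y²). Setting ∂π_Y/∂q_Y = 0: 261 - 6q_Y - 2(q_A) = 0.
Apex's profit: π_A = (383 - 2Q)q_A - (61q_A + q_A²). Setting ∂π_A/∂q_A = 0: 322 - 6q_A - 2(q_Y) = 0.
Best responses: q_Y = (261 - 2q_A)/6, q_A = (322 - 2q_Y)/6.
Substituting one into the other gives q_Y = 461/16 and q_A = 705/16.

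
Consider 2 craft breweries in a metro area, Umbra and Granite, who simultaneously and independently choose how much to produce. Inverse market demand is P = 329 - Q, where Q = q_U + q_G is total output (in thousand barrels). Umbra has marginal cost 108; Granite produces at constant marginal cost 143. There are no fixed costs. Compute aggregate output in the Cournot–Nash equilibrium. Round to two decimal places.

135.67

Umbra's profit: π_U = (329 - Q)q_U - (108q_U). Setting ∂π_U/∂q_U = 0: 221 - 2q_U - (q_G) = 0.
Granite's profit: π_G = (329 - Q)q_G - (143q_G). Setting ∂π_G/∂q_G = 0: 186 - 2q_G - (q_U) = 0.
Best responses: q_U = (221 - q_G)/2, q_G = (186 - q_U)/2.
Substituting one into the other gives q_U = 256/3 and q_G = 151/3.
Total output Q = 256/3 + 151/3 = 407/3.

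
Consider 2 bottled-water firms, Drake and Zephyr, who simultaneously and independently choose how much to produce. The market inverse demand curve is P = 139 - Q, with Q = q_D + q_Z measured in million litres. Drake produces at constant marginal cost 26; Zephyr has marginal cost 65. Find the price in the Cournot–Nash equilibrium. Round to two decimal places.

Drake's profit: π_D = (139 - Q)q_D - (26q_D). Setting ∂π_D/∂q_D = 0: 113 - 2q_D - (q_Z) = 0.
Zephyr's first-order condition: 74 - 2q_Z - (q_D) = 0.
Rearranging gives the reaction functions q_D = (113 - q_Z)/2 and q_Z = (74 - q_D)/2.
Substituting one into the other gives q_D = 152/3 and q_Z = 35/3.
Total output Q = 187/3, so price P = 139 - 187/3 = 230/3.

76.67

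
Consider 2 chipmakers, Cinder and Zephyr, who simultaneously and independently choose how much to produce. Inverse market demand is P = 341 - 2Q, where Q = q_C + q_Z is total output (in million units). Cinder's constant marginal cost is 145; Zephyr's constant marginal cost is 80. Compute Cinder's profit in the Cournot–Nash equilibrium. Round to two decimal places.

Cinder's profit: π_C = (341 - 2Q)q_C - (145q_C). Setting ∂π_C/∂q_C = 0: 196 - 4q_C - 2(q_Z) = 0.
Zephyr's profit: π_Z = (341 - 2Q)q_Z - (80q_Z). Setting ∂π_Z/∂q_Z = 0: 261 - 4q_Z - 2(q_C) = 0.
Rearranging gives the reaction functions q_C = (196 - 2q_Z)/4 and q_Z = (261 - 2q_C)/4.
Substituting one into the other gives q_C = 131/6 and q_Z = 163/3.
Price P = 341 - 2·(457/6) = 566/3.
Cinder's profit: (566/3 - 145)·(131/6) = 953.3889.

953.39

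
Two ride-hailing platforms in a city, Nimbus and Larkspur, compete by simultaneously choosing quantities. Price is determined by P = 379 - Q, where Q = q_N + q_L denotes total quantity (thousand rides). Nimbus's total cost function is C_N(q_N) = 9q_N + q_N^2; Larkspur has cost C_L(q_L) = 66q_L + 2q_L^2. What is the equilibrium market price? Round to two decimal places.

257.74

Nimbus's profit: π_N = (379 - Q)q_N - (9q_N + q_N²). Setting ∂π_N/∂q_N = 0: 370 - 4q_N - (q_L) = 0.
Larkspur's first-order condition: 313 - 6q_L - (q_N) = 0.
Best responses: q_N = (370 - q_L)/4, q_L = (313 - q_N)/6.
Solving the pair: q_N = 1907/23, q_L = 882/23.
Total output Q = 121.2609, so price P = 379 - 121.2609 = 257.7391.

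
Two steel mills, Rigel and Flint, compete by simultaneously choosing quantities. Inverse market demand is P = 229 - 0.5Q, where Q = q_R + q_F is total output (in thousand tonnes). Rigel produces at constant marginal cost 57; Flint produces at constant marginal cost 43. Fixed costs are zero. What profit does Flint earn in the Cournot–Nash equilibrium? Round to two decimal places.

8888.89

Rigel's profit: π_R = (229 - 0.5Q)q_R - (57q_R). Setting ∂π_R/∂q_R = 0: 172 - q_R - (1/2)(q_F) = 0.
Flint's profit: π_F = (229 - 0.5Q)q_F - (43q_F). Setting ∂π_F/∂q_F = 0: 186 - q_F - (1/2)(q_R) = 0.
Best responses: q_R = (172 - (1/2)q_F), q_F = (186 - (1/2)q_R).
Solving the pair: q_R = 316/3, q_F = 400/3.
Price P = 229 - (1/2)·(716/3) = 329/3.
Flint's profit: (329/3 - 43)·(400/3) = 8888.8889.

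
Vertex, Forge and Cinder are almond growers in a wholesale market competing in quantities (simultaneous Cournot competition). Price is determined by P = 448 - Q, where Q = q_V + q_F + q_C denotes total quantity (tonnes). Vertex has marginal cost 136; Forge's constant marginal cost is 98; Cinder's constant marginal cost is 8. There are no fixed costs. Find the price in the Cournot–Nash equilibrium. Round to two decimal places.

172.50

Vertex's profit: π_V = (448 - Q)q_V - (136q_V). Setting ∂π_V/∂q_V = 0: 312 - 2q_V - (q_F + q_C) = 0.
Forge's first-order condition: 350 - 2q_F - (q_V + q_C) = 0.
Cinder's first-order condition: 440 - 2q_C - (q_V + q_F) = 0.
Summing all 3 equations gives 1102 − 4Q = 0, hence Q = 551/2.
Back-substituting: q_V = (312 − 551/2) = 73/2, q_F = (350 − 551/2) = 149/2, q_C = (440 − 551/2) = 329/2.
Total output Q = 551/2, so price P = 448 - 551/2 = 345/2.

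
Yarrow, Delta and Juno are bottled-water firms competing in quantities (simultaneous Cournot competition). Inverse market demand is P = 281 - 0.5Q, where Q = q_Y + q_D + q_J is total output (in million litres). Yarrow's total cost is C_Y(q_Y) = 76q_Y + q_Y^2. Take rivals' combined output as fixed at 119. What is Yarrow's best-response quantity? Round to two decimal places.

48.50

With rivals' combined output fixed at 119, Yarrow's profit is π_Y = (281 - (1/2)·119 - (1/2)q_Y)q_Y - (76q_Y + q_Y²) = (443/2 - (1/2)q_Y)q_Y - (76q_Y + q_Y²).
∂π_Y/∂q_Y = 291/2 - 3q_Y = 0, so q_Y = 97/2.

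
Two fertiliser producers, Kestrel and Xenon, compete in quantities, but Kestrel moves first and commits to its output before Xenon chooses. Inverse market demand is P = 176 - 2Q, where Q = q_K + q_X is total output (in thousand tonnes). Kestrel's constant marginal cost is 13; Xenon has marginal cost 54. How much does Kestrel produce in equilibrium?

The follower Xenon best-responds to any q_K: π_X = (176 - 2Q)q_X - 54q_X.
Follower FOC: 122 - 2q_K - 4q_X = 0, so q_X(q_K) = (122 - 2q_K)/4.
Kestrel substitutes q_X(q_K) into its own profit: π_K = q_K(176 - 2q_K - (122 - 2q_K)/2) - 13q_K = (115 - q_K)q_K - 13q_K.
Maximising: ∂π_K/∂q_K = 102 - 2q_K = 0, giving q_K = 51.
Then q_X = (122 - 2·51)/4 = 5.

51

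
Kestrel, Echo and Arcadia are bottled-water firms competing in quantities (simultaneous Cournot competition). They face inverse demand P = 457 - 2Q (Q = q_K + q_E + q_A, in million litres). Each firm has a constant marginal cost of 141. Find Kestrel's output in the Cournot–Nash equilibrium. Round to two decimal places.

39.50

A representative firm's profit is π_i = q_i(457 - 2Q) - 141q_i.
First-order condition (treating rivals' output as given): 316 - 4q_i - 2·Σ_{j≠i} q_j = 0.
By symmetry each firm produces the same amount; substituting Σ_{j≠i} q_j = 2q_i yields q_i = 316/8 = 79/2.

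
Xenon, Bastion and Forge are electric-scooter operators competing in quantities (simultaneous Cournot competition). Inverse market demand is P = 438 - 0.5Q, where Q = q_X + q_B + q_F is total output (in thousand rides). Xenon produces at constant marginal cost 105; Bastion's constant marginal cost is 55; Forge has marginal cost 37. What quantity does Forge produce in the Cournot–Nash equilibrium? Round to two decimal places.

Xenon's profit: π_X = (438 - 0.5Q)q_X - (105q_X). Setting ∂π_X/∂q_X = 0: 333 - q_X - (1/2)(q_B + q_F) = 0.
Bastion's profit: π_B = (438 - 0.5Q)q_B - (55q_B). Setting ∂π_B/∂q_B = 0: 383 - q_B - (1/2)(q_X + q_F) = 0.
Forge's first-order condition: 401 - q_F - (1/2)(q_X + q_B) = 0.
Adding the 3 conditions: 1117 − Q − Q = 0, i.e. Q = 1117/2.
Back-substituting: q_X = (333 − 1117/4)/(1/2) = 215/2, q_B = (383 − 1117/4)/(1/2) = 415/2, q_F = (401 − 1117/4)/(1/2) = 487/2.

243.50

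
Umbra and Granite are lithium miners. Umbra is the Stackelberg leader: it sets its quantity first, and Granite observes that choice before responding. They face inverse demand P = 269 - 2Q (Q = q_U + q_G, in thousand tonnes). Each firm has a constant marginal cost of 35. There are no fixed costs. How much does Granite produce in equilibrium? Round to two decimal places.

The follower Granite best-responds to any q_U: π_G = (269 - 2Q)q_G - 35q_G.
Follower FOC: 234 - 2q_U - 4q_G = 0, so q_G(q_U) = (234 - 2q_U)/4.
The leader anticipates this reaction. Substituting into P = 269 - 2Q gives P = 152 - q_U, so π_U = (152 - q_U)q_U - 35q_U.
The leader's first-order condition 117 - 2q_U = 0 yields q_U = 117/2.
Then q_G = (234 - 2·(117/2))/4 = 117/4.

29.25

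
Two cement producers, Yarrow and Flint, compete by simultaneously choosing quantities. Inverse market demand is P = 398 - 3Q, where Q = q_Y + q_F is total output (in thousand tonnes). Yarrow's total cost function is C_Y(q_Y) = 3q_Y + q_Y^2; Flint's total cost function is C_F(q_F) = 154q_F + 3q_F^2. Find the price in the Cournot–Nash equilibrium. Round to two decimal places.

233.34

Yarrow's profit: π_Y = (398 - 3Q)q_Y - (3q_Y + q_Y²). Setting ∂π_Y/∂q_Y = 0: 395 - 8q_Y - 3(q_F) = 0.
Flint's first-order condition: 244 - 12q_F - 3(q_Y) = 0.
So q_Y = (395 - 3q_F)/8 and q_F = (244 - 3q_Y)/12.
Solving the pair: q_Y = 1336/29, q_F = 767/87.
Total output Q = 54.8851, so price P = 398 - 3·54.8851 = 233.3448.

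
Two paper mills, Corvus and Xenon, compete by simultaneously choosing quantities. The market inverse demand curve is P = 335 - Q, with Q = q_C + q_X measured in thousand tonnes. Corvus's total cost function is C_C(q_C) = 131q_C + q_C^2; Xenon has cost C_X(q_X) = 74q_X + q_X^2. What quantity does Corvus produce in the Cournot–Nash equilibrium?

37

Corvus's profit: π_C = (335 - Q)q_C - (131q_C + q_C²). Setting ∂π_C/∂q_C = 0: 204 - 4q_C - (q_X) = 0.
Xenon's profit: π_X = (335 - Q)q_X - (74q_X + q_X²). Setting ∂π_X/∂q_X = 0: 261 - 4q_X - (q_C) = 0.
Best responses: q_C = (204 - q_X)/4, q_X = (261 - q_C)/4.
Solving the pair: q_C = 37, q_X = 56.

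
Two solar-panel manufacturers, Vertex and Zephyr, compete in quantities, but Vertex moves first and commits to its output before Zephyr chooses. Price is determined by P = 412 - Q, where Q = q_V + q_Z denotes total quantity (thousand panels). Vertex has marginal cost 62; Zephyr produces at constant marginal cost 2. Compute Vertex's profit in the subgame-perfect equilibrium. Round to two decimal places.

10512.50

The follower Zephyr best-responds to any q_V: π_Z = (412 - Q)q_Z - 2q_Z.
Follower FOC: 410 - q_V - 2q_Z = 0, so q_Z(q_V) = (410 - q_V)/2.
The leader anticipates this reaction. Substituting into P = 412 - Q gives P = 207 - (1/2)q_V, so π_V = (207 - (1/2)q_V)q_V - 62q_V.
Maximising: ∂π_V/∂q_V = 145 - q_V = 0, giving q_V = 145.
Then q_Z = (410 - 145)/2 = 265/2.
Price P = 412 - 555/2 = 269/2.
Vertex's profit: (269/2 - 62)·145 = 10512.5000.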